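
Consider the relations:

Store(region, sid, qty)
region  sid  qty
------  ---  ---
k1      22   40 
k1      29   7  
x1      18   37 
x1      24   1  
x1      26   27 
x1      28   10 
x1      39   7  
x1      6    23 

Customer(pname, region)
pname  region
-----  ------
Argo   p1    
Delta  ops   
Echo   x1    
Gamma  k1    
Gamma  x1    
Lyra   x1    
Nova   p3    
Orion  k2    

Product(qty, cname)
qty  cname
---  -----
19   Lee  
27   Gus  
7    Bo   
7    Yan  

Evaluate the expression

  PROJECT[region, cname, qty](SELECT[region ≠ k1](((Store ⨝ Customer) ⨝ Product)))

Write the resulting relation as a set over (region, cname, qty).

{(x1, Bo, 7), (x1, Gus, 27), (x1, Yan, 7)}

Natural join on region: {(k1, 22, 40, Gamma), (k1, 29, 7, Gamma), (x1, 18, 37, Echo), (x1, 18, 37, Gamma), (x1, 18, 37, Lyra), (x1, 24, 1, Echo), (x1, 24, 1, Gamma), (x1, 24, 1, Lyra), (x1, 26, 27, Echo), (x1, 26, 27, Gamma), (x1, 26, 27, Lyra), (x1, 28, 10, Echo), (x1, 28, 10, Gamma), (x1, 28, 10, Lyra), (x1, 39, 7, Echo), (x1, 39, 7, Gamma), (x1, 39, 7, Lyra), (x1, 6, 23, Echo), (x1, 6, 23, Gamma), (x1, 6, 23, Lyra)}
Natural join on qty: {(k1, 29, 7, Gamma, Bo), (k1, 29, 7, Gamma, Yan), (x1, 26, 27, Echo, Gus), (x1, 26, 27, Gamma, Gus), (x1, 26, 27, Lyra, Gus), (x1, 39, 7, Echo, Bo), (x1, 39, 7, Echo, Yan), (x1, 39, 7, Gamma, Bo), (x1, 39, 7, Gamma, Yan), (x1, 39, 7, Lyra, Bo), (x1, 39, 7, Lyra, Yan)}
Filtering on region ≠ k1 leaves {(x1, 26, 27, Echo, Gus), (x1, 26, 27, Gamma, Gus), (x1, 26, 27, Lyra, Gus), (x1, 39, 7, Echo, Bo), (x1, 39, 7, Echo, Yan), (x1, 39, 7, Gamma, Bo), (x1, 39, 7, Gamma, Yan), (x1, 39, 7, Lyra, Bo), (x1, 39, 7, Lyra, Yan)}.
π[region, cname, qty]: project onto (region, cname, qty) (6 duplicate(s) eliminated) → {(x1, Bo, 7), (x1, Gus, 27), (x1, Yan, 7)}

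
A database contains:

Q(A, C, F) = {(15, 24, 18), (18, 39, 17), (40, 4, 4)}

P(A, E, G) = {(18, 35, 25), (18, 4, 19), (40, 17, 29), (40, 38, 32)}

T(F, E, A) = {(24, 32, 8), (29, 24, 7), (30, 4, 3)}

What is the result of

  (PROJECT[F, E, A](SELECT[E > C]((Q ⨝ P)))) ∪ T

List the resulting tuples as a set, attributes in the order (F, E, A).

{(24, 32, 8), (29, 24, 7), (30, 4, 3), (4, 17, 40), (4, 38, 40)}

Q ⋈ P (natural join on A): {(18, 39, 17, 35, 25), (18, 39, 17, 4, 19), (40, 4, 4, 17, 29), (40, 4, 4, 38, 32)}
Filtering on E > C leaves {(40, 4, 4, 17, 29), (40, 4, 4, 38, 32)}.
Keep only column(s) F, E, A: {(4, 17, 40), (4, 38, 40)}
Taking the union: {(24, 32, 8), (29, 24, 7), (30, 4, 3), (4, 17, 40), (4, 38, 40)}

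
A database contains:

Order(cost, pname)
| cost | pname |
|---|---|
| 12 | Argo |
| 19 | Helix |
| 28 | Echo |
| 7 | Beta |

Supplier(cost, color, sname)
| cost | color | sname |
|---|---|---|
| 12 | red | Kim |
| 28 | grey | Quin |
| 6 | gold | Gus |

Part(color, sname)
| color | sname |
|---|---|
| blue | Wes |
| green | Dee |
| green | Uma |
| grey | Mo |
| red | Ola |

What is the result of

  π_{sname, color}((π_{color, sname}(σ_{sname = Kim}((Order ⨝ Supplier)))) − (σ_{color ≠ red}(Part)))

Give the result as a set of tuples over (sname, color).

{(Kim, red)}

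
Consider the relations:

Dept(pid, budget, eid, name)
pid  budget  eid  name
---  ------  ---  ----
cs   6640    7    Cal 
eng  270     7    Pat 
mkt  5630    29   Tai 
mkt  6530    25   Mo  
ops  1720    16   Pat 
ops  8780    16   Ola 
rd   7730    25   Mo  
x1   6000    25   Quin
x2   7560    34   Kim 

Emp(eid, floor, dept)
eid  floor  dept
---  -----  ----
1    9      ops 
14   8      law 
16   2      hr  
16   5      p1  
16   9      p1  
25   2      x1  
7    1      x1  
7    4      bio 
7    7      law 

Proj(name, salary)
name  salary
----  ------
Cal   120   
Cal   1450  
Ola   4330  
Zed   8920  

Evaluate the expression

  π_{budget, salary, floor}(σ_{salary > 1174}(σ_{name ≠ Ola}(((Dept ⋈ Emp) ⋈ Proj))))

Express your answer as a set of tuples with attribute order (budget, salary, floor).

{(6640, 1450, 1), (6640, 1450, 4), (6640, 1450, 7)}

Dept ⋈ Emp (natural join on eid): {(cs, 6640, 7, Cal, 1, x1), (cs, 6640, 7, Cal, 4, bio), (cs, 6640, 7, Cal, 7, law), (eng, 270, 7, Pat, 1, x1), (eng, 270, 7, Pat, 4, bio), (eng, 270, 7, Pat, 7, law), (mkt, 6530, 25, Mo, 2, x1), (ops, 1720, 16, Pat, 2, hr), (ops, 1720, 16, Pat, 5, p1), (ops, 1720, 16, Pat, 9, p1), (ops, 8780, 16, Ola, 2, hr), (ops, 8780, 16, Ola, 5, p1), (ops, 8780, 16, Ola, 9, p1), (rd, 7730, 25, Mo, 2, x1), (x1, 6000, 25, Quin, 2, x1)}
(Dept ⋈ Emp) ⋈ Proj (natural join on name): {(cs, 6640, 7, Cal, 1, x1, 120), (cs, 6640, 7, Cal, 1, x1, 1450), (cs, 6640, 7, Cal, 4, bio, 120), (cs, 6640, 7, Cal, 4, bio, 1450), (cs, 6640, 7, Cal, 7, law, 120), (cs, 6640, 7, Cal, 7, law, 1450), (ops, 8780, 16, Ola, 2, hr, 4330), (ops, 8780, 16, Ola, 5, p1, 4330), (ops, 8780, 16, Ola, 9, p1, 4330)}
Selection name ≠ Ola: {(cs, 6640, 7, Cal, 1, x1, 120), (cs, 6640, 7, Cal, 1, x1, 1450), (cs, 6640, 7, Cal, 4, bio, 120), (cs, 6640, 7, Cal, 4, bio, 1450), (cs, 6640, 7, Cal, 7, law, 120), (cs, 6640, 7, Cal, 7, law, 1450)}
Selection salary > 1174: {(cs, 6640, 7, Cal, 1, x1, 1450), (cs, 6640, 7, Cal, 4, bio, 1450), (cs, 6640, 7, Cal, 7, law, 1450)}
Keep only column(s) budget, salary, floor: {(6640, 1450, 1), (6640, 1450, 4), (6640, 1450, 7)}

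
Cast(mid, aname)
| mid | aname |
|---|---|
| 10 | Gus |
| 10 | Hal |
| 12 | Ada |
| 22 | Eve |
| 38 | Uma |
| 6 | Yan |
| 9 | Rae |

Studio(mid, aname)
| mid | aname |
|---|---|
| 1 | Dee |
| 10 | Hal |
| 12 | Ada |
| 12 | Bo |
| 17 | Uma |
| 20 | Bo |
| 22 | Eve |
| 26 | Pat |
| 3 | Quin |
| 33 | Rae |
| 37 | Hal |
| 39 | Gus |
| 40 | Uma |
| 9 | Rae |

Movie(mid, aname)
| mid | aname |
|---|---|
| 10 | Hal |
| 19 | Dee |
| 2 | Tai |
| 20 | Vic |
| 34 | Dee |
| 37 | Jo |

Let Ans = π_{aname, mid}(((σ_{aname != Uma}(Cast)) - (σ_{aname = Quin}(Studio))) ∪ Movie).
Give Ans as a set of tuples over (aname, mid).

{(Ada, 12), (Dee, 19), (Dee, 34), (Eve, 22), (Gus, 10), (Hal, 10), (Jo, 37), (Rae, 9), (Tai, 2), (Vic, 20), (Yan, 6)}

Filtering on aname != Uma leaves {(10, Gus), (10, Hal), (12, Ada), (22, Eve), (6, Yan), (9, Rae)}.
Filtering on aname = Quin leaves {(3, Quin)}.
Difference: {(10, Gus), (10, Hal), (12, Ada), (22, Eve), (6, Yan), (9, Rae)} with {(3, Quin)} → {(10, Gus), (10, Hal), (12, Ada), (22, Eve), (6, Yan), (9, Rae)}
Union: {(10, Gus), (10, Hal), (12, Ada), (22, Eve), (6, Yan), (9, Rae)} with {(10, Hal), (19, Dee), (2, Tai), (20, Vic), (34, Dee), (37, Jo)} → {(10, Gus), (10, Hal), (12, Ada), (19, Dee), (2, Tai), (20, Vic), (22, Eve), (34, Dee), (37, Jo), (6, Yan), (9, Rae)}
Projecting to aname, mid: {(Ada, 12), (Dee, 19), (Dee, 34), (Eve, 22), (Gus, 10), (Hal, 10), (Jo, 37), (Rae, 9), (Tai, 2), (Vic, 20), (Yan, 6)}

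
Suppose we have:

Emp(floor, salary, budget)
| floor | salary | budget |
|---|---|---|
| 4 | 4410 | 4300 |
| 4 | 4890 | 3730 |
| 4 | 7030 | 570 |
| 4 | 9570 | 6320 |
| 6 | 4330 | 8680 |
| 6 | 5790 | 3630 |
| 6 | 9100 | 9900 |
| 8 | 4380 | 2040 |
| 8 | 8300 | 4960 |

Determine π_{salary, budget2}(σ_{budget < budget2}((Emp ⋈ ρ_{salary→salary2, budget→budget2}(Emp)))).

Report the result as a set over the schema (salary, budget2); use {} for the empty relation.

{(4330, 9900), (4380, 4960), (4410, 6320), (4890, 4300), (4890, 6320), (5790, 8680), (5790, 9900), (7030, 3730), (7030, 4300), (7030, 6320)}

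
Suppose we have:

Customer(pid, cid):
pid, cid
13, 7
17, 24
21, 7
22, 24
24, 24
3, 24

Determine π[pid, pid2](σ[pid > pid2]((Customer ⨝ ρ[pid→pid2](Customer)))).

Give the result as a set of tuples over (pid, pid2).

ρ[pid→pid2]: schema becomes (pid2, cid); tuples unchanged.
Customer ⋈ ρ[pid→pid2](Customer) (natural join on cid): {(13, 7, 13), (13, 7, 21), (17, 24, 17), (17, 24, 22), (17, 24, 24), (17, 24, 3), (21, 7, 13), (21, 7, 21), (22, 24, 17), (22, 24, 22), (22, 24, 24), (22, 24, 3), (24, 24, 17), (24, 24, 22), (24, 24, 24), (24, 24, 3), (3, 24, 17), (3, 24, 22), (3, 24, 24), (3, 24, 3)}
Selection pid > pid2: {(17, 24, 3), (21, 7, 13), (22, 24, 17), (22, 24, 3), (24, 24, 17), (24, 24, 22), (24, 24, 3)}
π_{pid, pid2} gives {(17, 3), (21, 13), (22, 17), (22, 3), (24, 17), (24, 22), (24, 3)}.

{(17, 3), (21, 13), (22, 17), (22, 3), (24, 17), (24, 22), (24, 3)}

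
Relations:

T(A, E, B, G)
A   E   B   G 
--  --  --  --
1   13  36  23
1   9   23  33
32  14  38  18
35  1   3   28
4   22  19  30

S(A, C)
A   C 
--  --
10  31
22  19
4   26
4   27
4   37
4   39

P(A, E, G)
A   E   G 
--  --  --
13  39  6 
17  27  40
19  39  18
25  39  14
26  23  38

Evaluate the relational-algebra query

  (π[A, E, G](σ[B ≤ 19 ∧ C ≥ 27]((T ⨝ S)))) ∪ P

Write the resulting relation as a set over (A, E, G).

Natural join on A: {(4, 22, 19, 30, 26), (4, 22, 19, 30, 27), (4, 22, 19, 30, 37), (4, 22, 19, 30, 39)}
Apply σ_{B ≤ 19 ∧ C ≥ 27}; surviving tuples: {(4, 22, 19, 30, 27), (4, 22, 19, 30, 37), (4, 22, 19, 30, 39)}
Projecting to A, E, G (2 duplicate(s) eliminated): {(4, 22, 30)}
Set union of the two operands is {(13, 39, 6), (17, 27, 40), (19, 39, 18), (25, 39, 14), (26, 23, 38), (4, 22, 30)}.

{(13, 39, 6), (17, 27, 40), (19, 39, 18), (25, 39, 14), (26, 23, 38), (4, 22, 30)}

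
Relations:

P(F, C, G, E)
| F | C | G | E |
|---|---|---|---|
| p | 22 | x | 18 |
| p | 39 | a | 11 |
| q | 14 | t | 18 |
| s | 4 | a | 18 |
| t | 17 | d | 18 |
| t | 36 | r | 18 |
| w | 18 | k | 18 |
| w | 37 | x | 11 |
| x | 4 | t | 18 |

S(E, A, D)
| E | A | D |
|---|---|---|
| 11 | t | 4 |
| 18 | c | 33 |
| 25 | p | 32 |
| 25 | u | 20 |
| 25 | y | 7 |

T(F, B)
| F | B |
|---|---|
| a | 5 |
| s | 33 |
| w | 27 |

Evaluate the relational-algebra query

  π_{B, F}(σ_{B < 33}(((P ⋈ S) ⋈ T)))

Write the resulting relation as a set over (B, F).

{(27, w)}

P ⋈ S (natural join on E): {(p, 22, x, 18, c, 33), (p, 39, a, 11, t, 4), (q, 14, t, 18, c, 33), (s, 4, a, 18, c, 33), (t, 17, d, 18, c, 33), (t, 36, r, 18, c, 33), (w, 18, k, 18, c, 33), (w, 37, x, 11, t, 4), (x, 4, t, 18, c, 33)}
(P ⋈ S) ⋈ T (natural join on F): {(s, 4, a, 18, c, 33, 33), (w, 18, k, 18, c, 33, 27), (w, 37, x, 11, t, 4, 27)}
Apply σ_{B < 33}; surviving tuples: {(w, 18, k, 18, c, 33, 27), (w, 37, x, 11, t, 4, 27)}
π[B, F]: project onto (B, F) (1 duplicate(s) eliminated) → {(27, w)}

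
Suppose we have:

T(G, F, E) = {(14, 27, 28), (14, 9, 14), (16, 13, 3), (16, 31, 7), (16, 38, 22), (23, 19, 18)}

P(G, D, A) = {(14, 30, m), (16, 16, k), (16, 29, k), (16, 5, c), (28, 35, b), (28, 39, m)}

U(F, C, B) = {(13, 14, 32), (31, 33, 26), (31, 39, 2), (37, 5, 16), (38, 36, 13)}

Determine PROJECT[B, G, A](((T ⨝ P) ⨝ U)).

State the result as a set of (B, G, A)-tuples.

{(13, 16, c), (13, 16, k), (2, 16, c), (2, 16, k), (26, 16, c), (26, 16, k), (32, 16, c), (32, 16, k)}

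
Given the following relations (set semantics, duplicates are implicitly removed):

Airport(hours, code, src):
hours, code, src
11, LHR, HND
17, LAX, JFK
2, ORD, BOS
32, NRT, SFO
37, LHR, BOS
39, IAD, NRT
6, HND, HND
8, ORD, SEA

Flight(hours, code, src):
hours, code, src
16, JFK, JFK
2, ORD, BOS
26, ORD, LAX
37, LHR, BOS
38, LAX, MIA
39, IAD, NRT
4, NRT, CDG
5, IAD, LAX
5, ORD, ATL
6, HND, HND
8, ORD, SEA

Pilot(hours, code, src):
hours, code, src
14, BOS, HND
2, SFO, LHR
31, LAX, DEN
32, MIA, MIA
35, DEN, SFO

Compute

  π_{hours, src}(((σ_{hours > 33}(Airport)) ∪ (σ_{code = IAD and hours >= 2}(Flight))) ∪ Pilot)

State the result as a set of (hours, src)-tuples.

{(14, HND), (2, LHR), (31, DEN), (32, MIA), (35, SFO), (37, BOS), (39, NRT), (5, LAX)}

Filtering on hours > 33 leaves {(37, LHR, BOS), (39, IAD, NRT)}.
Filtering on code = IAD and hours >= 2 leaves {(39, IAD, NRT), (5, IAD, LAX)}.
Union: {(37, LHR, BOS), (39, IAD, NRT)} with {(39, IAD, NRT), (5, IAD, LAX)} → {(37, LHR, BOS), (39, IAD, NRT), (5, IAD, LAX)}
Union: {(37, LHR, BOS), (39, IAD, NRT), (5, IAD, LAX)} with {(14, BOS, HND), (2, SFO, LHR), (31, LAX, DEN), (32, MIA, MIA), (35, DEN, SFO)} → {(14, BOS, HND), (2, SFO, LHR), (31, LAX, DEN), (32, MIA, MIA), (35, DEN, SFO), (37, LHR, BOS), (39, IAD, NRT), (5, IAD, LAX)}
Keep only column(s) hours, src: {(14, HND), (2, LHR), (31, DEN), (32, MIA), (35, SFO), (37, BOS), (39, NRT), (5, LAX)}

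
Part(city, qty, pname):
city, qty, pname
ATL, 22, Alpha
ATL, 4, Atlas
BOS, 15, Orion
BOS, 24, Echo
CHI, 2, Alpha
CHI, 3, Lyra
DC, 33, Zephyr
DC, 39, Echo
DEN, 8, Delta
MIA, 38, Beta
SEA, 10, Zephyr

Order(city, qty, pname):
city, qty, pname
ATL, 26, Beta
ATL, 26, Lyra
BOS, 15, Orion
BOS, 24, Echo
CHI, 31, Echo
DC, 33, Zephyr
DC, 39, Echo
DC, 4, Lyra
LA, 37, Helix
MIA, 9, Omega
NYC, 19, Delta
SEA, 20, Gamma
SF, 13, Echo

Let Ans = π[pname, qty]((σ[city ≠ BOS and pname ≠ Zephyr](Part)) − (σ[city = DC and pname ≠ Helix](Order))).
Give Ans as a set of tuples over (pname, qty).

{(Alpha, 2), (Alpha, 22), (Atlas, 4), (Beta, 38), (Delta, 8), (Lyra, 3)}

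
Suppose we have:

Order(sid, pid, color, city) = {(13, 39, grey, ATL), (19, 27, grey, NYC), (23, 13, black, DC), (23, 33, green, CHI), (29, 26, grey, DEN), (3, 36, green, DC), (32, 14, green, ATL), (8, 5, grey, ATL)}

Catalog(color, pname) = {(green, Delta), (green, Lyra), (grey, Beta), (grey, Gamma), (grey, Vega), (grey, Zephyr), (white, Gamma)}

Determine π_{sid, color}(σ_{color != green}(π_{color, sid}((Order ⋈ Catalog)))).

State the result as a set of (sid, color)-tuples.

{(13, grey), (19, grey), (29, grey), (8, grey)}

Order ⋈ Catalog (natural join on color): {(13, 39, grey, ATL, Beta), (13, 39, grey, ATL, Gamma), (13, 39, grey, ATL, Vega), (13, 39, grey, ATL, Zephyr), (19, 27, grey, NYC, Beta), (19, 27, grey, NYC, Gamma), (19, 27, grey, NYC, Vega), (19, 27, grey, NYC, Zephyr), (23, 33, green, CHI, Delta), (23, 33, green, CHI, Lyra), (29, 26, grey, DEN, Beta), (29, 26, grey, DEN, Gamma), (29, 26, grey, DEN, Vega), (29, 26, grey, DEN, Zephyr), (3, 36, green, DC, Delta), (3, 36, green, DC, Lyra), (32, 14, green, ATL, Delta), (32, 14, green, ATL, Lyra), (8, 5, grey, ATL, Beta), (8, 5, grey, ATL, Gamma), (8, 5, grey, ATL, Vega), (8, 5, grey, ATL, Zephyr)}
π_{color, sid} gives {(green, 23), (green, 3), (green, 32), (grey, 13), (grey, 19), (grey, 29), (grey, 8)} (15 duplicate(s) eliminated).
Apply σ_{color != green}; surviving tuples: {(grey, 13), (grey, 19), (grey, 29), (grey, 8)}
π_{sid, color} gives {(13, grey), (19, grey), (29, grey), (8, grey)}.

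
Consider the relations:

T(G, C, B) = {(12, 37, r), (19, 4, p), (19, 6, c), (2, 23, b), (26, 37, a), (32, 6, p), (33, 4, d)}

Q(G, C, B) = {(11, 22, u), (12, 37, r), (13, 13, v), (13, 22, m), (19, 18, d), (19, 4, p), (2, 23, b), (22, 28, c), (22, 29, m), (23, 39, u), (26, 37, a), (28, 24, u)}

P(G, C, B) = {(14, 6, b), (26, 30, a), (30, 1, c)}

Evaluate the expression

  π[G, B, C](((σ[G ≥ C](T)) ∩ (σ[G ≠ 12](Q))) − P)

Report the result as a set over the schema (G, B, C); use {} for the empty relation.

{(19, p, 4)}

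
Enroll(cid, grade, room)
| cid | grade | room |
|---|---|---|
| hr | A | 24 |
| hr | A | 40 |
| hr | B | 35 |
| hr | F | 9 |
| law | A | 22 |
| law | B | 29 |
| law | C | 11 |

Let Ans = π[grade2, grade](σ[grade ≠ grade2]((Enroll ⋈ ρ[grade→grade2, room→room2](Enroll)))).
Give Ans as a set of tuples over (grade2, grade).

ρ[grade→grade2, room→room2]: schema becomes (cid, grade2, room2); tuples unchanged.
Joining Enroll and ρ[grade→grade2, room→room2](Enroll) on cid yields {(hr, A, 24, A, 24), (hr, A, 24, A, 40), (hr, A, 24, B, 35), (hr, A, 24, F, 9), (hr, A, 40, A, 24), (hr, A, 40, A, 40), (hr, A, 40, B, 35), (hr, A, 40, F, 9), (hr, B, 35, A, 24), (hr, B, 35, A, 40), (hr, B, 35, B, 35), (hr, B, 35, F, 9), (hr, F, 9, A, 24), (hr, F, 9, A, 40), (hr, F, 9, B, 35), (hr, F, 9, F, 9), (law, A, 22, A, 22), (law, A, 22, B, 29), (law, A, 22, C, 11), (law, B, 29, A, 22), (law, B, 29, B, 29), (law, B, 29, C, 11), (law, C, 11, A, 22), (law, C, 11, B, 29), (law, C, 11, C, 11)}.
Filtering on grade ≠ grade2 leaves {(hr, A, 24, B, 35), (hr, A, 24, F, 9), (hr, A, 40, B, 35), (hr, A, 40, F, 9), (hr, B, 35, A, 24), (hr, B, 35, A, 40), (hr, B, 35, F, 9), (hr, F, 9, A, 24), (hr, F, 9, A, 40), (hr, F, 9, B, 35), (law, A, 22, B, 29), (law, A, 22, C, 11), (law, B, 29, A, 22), (law, B, 29, C, 11), (law, C, 11, A, 22), (law, C, 11, B, 29)}.
π_{grade2, grade} gives {(A, B), (A, C), (A, F), (B, A), (B, C), (B, F), (C, A), (C, B), (F, A), (F, B)} (6 duplicate(s) eliminated).

{(A, B), (A, C), (A, F), (B, A), (B, C), (B, F), (C, A), (C, B), (F, A), (F, B)}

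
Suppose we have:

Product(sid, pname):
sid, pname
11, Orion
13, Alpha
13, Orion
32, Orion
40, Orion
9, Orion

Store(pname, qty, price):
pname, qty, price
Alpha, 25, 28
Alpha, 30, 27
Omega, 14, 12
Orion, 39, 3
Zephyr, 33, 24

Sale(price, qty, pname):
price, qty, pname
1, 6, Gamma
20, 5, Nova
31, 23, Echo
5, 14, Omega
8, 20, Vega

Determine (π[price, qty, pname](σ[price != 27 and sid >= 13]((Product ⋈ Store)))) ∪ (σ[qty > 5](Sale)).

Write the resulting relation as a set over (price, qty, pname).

Joining Product and Store on pname yields {(11, Orion, 39, 3), (13, Alpha, 25, 28), (13, Alpha, 30, 27), (13, Orion, 39, 3), (32, Orion, 39, 3), (40, Orion, 39, 3), (9, Orion, 39, 3)}.
Filtering on price != 27 and sid >= 13 leaves {(13, Alpha, 25, 28), (13, Orion, 39, 3), (32, Orion, 39, 3), (40, Orion, 39, 3)}.
Keep only column(s) price, qty, pname (2 duplicate(s) eliminated): {(28, 25, Alpha), (3, 39, Orion)}
Filtering on qty > 5 leaves {(1, 6, Gamma), (31, 23, Echo), (5, 14, Omega), (8, 20, Vega)}.
Set union of the two operands is {(1, 6, Gamma), (28, 25, Alpha), (3, 39, Orion), (31, 23, Echo), (5, 14, Omega), (8, 20, Vega)}.

{(1, 6, Gamma), (28, 25, Alpha), (3, 39, Orion), (31, 23, Echo), (5, 14, Omega), (8, 20, Vega)}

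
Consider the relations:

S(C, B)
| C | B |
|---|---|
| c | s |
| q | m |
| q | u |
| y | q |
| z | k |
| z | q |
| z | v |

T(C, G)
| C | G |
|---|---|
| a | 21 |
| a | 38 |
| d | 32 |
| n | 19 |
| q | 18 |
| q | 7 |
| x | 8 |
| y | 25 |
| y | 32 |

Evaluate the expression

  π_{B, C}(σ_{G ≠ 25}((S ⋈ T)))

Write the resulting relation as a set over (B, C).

Natural join on C: {(q, m, 18), (q, m, 7), (q, u, 18), (q, u, 7), (y, q, 25), (y, q, 32)}
Filtering on G ≠ 25 leaves {(q, m, 18), (q, m, 7), (q, u, 18), (q, u, 7), (y, q, 32)}.
π_{B, C} gives {(m, q), (q, y), (u, q)} (2 duplicate(s) eliminated).

{(m, q), (q, y), (u, q)}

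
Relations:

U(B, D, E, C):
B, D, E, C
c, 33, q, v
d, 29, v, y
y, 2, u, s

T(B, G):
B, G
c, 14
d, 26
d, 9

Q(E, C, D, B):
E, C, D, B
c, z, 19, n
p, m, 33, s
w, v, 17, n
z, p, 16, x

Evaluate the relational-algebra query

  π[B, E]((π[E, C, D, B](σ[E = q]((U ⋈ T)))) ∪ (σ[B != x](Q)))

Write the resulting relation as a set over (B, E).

{(c, q), (n, c), (n, w), (s, p)}

Natural join on B: {(c, 33, q, v, 14), (d, 29, v, y, 26), (d, 29, v, y, 9)}
Apply σ_{E = q}; surviving tuples: {(c, 33, q, v, 14)}
Keep only column(s) E, C, D, B: {(q, v, 33, c)}
Apply σ_{B != x}; surviving tuples: {(c, z, 19, n), (p, m, 33, s), (w, v, 17, n)}
Set union of the two operands is {(c, z, 19, n), (p, m, 33, s), (q, v, 33, c), (w, v, 17, n)}.
Keep only column(s) B, E: {(c, q), (n, c), (n, w), (s, p)}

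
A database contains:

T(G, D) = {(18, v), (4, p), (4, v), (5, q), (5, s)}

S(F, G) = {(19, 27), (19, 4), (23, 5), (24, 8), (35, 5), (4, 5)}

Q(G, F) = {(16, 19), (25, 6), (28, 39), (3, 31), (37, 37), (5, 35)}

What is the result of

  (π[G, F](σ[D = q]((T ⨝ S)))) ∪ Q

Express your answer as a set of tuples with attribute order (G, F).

Natural join on G: {(4, p, 19), (4, v, 19), (5, q, 23), (5, q, 35), (5, q, 4), (5, s, 23), (5, s, 35), (5, s, 4)}
Selection D = q: {(5, q, 23), (5, q, 35), (5, q, 4)}
Projecting to G, F: {(5, 23), (5, 35), (5, 4)}
Union: {(5, 23), (5, 35), (5, 4)} with {(16, 19), (25, 6), (28, 39), (3, 31), (37, 37), (5, 35)} → {(16, 19), (25, 6), (28, 39), (3, 31), (37, 37), (5, 23), (5, 35), (5, 4)}

{(16, 19), (25, 6), (28, 39), (3, 31), (37, 37), (5, 23), (5, 35), (5, 4)}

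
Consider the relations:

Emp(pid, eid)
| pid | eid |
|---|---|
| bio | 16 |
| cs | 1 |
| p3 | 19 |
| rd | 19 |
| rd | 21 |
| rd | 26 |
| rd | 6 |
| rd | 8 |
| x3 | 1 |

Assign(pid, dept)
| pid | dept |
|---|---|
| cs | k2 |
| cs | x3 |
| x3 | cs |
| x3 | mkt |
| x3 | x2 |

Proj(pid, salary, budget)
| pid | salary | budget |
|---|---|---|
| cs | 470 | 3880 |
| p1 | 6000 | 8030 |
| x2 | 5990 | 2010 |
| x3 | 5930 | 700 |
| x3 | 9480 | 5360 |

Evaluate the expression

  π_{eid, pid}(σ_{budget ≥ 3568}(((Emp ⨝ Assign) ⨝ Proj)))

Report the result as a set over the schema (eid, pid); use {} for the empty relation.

Emp ⋈ Assign (natural join on pid): {(cs, 1, k2), (cs, 1, x3), (x3, 1, cs), (x3, 1, mkt), (x3, 1, x2)}
(Emp ⨝ Assign) ⋈ Proj (natural join on pid): {(cs, 1, k2, 470, 3880), (cs, 1, x3, 470, 3880), (x3, 1, cs, 5930, 700), (x3, 1, cs, 9480, 5360), (x3, 1, mkt, 5930, 700), (x3, 1, mkt, 9480, 5360), (x3, 1, x2, 5930, 700), (x3, 1, x2, 9480, 5360)}
Filtering on budget ≥ 3568 leaves {(cs, 1, k2, 470, 3880), (cs, 1, x3, 470, 3880), (x3, 1, cs, 9480, 5360), (x3, 1, mkt, 9480, 5360), (x3, 1, x2, 9480, 5360)}.
Keep only column(s) eid, pid (3 duplicate(s) eliminated): {(1, cs), (1, x3)}

{(1, cs), (1, x3)}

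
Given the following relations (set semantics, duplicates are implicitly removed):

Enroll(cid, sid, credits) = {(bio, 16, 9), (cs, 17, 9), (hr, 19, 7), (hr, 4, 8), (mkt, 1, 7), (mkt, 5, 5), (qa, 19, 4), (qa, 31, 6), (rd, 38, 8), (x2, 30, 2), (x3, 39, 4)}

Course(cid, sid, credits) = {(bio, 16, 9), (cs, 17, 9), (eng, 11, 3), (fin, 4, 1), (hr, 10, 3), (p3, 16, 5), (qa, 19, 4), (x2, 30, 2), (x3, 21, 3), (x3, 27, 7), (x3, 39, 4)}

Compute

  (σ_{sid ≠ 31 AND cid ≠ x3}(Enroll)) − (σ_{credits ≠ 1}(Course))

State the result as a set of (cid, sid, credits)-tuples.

Apply σ_{sid ≠ 31 AND cid ≠ x3}; surviving tuples: {(bio, 16, 9), (cs, 17, 9), (hr, 19, 7), (hr, 4, 8), (mkt, 1, 7), (mkt, 5, 5), (qa, 19, 4), (rd, 38, 8), (x2, 30, 2)}
Apply σ_{credits ≠ 1}; surviving tuples: {(bio, 16, 9), (cs, 17, 9), (eng, 11, 3), (hr, 10, 3), (p3, 16, 5), (qa, 19, 4), (x2, 30, 2), (x3, 21, 3), (x3, 27, 7), (x3, 39, 4)}
Set difference of the two operands is {(hr, 19, 7), (hr, 4, 8), (mkt, 1, 7), (mkt, 5, 5), (rd, 38, 8)}.

{(hr, 19, 7), (hr, 4, 8), (mkt, 1, 7), (mkt, 5, 5), (rd, 38, 8)}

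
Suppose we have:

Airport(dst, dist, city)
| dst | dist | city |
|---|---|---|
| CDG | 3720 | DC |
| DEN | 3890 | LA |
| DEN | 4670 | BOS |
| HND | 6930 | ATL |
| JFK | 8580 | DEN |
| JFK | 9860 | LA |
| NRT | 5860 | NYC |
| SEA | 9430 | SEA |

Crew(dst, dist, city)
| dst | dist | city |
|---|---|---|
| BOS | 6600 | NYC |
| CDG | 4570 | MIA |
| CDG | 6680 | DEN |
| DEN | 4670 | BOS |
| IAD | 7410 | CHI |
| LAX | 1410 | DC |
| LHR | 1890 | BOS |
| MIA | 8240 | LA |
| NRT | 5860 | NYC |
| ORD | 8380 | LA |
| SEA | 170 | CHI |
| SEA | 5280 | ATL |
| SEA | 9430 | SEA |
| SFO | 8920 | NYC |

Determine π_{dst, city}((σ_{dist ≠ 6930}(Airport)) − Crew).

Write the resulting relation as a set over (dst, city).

σ[dist ≠ 6930]: keep tuples satisfying dist ≠ 6930 → {(CDG, 3720, DC), (DEN, 3890, LA), (DEN, 4670, BOS), (JFK, 8580, DEN), (JFK, 9860, LA), (NRT, 5860, NYC), (SEA, 9430, SEA)}
Difference: {(CDG, 3720, DC), (DEN, 3890, LA), (DEN, 4670, BOS), (JFK, 8580, DEN), (JFK, 9860, LA), (NRT, 5860, NYC), (SEA, 9430, SEA)} with {(BOS, 6600, NYC), (CDG, 4570, MIA), (CDG, 6680, DEN), (DEN, 4670, BOS), (IAD, 7410, CHI), (LAX, 1410, DC), (LHR, 1890, BOS), (MIA, 8240, LA), (NRT, 5860, NYC), (ORD, 8380, LA), (SEA, 170, CHI), (SEA, 5280, ATL), (SEA, 9430, SEA), (SFO, 8920, NYC)} → {(CDG, 3720, DC), (DEN, 3890, LA), (JFK, 8580, DEN), (JFK, 9860, LA)}
π[dst, city]: project onto (dst, city) → {(CDG, DC), (DEN, LA), (JFK, DEN), (JFK, LA)}

{(CDG, DC), (DEN, LA), (JFK, DEN), (JFK, LA)}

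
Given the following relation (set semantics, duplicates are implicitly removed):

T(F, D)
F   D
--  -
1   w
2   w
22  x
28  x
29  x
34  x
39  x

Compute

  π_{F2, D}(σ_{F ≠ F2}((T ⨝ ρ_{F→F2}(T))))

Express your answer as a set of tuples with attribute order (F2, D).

{(1, w), (2, w), (22, x), (28, x), (29, x), (34, x), (39, x)}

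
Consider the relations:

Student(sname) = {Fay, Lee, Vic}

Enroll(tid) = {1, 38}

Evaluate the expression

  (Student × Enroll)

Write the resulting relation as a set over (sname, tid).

{(Fay, 1), (Fay, 38), (Lee, 1), (Lee, 38), (Vic, 1), (Vic, 38)}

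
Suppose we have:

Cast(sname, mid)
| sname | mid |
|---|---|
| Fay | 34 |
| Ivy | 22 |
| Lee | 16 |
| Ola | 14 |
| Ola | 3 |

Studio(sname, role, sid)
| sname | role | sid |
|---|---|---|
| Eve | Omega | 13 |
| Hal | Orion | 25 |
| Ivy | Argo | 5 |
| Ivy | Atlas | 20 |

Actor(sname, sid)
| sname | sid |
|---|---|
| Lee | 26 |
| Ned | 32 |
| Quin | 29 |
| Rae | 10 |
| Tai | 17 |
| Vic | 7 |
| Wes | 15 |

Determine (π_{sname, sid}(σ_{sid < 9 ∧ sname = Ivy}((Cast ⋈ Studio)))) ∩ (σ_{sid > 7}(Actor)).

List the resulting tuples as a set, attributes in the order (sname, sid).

{}

Natural join on sname: {(Ivy, 22, Argo, 5), (Ivy, 22, Atlas, 20)}
σ[sid < 9 ∧ sname = Ivy]: keep tuples satisfying sid < 9 ∧ sname = Ivy → {(Ivy, 22, Argo, 5)}
Keep only column(s) sname, sid: {(Ivy, 5)}
σ[sid > 7]: keep tuples satisfying sid > 7 → {(Lee, 26), (Ned, 32), (Quin, 29), (Rae, 10), (Tai, 17), (Wes, 15)}
Taking the intersection: {}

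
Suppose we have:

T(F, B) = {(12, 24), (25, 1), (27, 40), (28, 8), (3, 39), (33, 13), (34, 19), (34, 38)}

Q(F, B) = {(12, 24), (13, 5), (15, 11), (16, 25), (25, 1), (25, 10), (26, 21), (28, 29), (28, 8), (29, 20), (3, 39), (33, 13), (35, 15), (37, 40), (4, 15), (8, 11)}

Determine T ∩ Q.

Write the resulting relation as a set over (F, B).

{(12, 24), (25, 1), (28, 8), (3, 39), (33, 13)}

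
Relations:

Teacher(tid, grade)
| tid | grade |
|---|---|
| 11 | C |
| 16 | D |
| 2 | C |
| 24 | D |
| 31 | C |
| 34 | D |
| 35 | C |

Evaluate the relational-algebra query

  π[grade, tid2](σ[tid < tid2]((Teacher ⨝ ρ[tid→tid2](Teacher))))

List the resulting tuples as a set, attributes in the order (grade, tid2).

ρ[tid→tid2]: schema becomes (tid2, grade); tuples unchanged.
Natural join on grade: {(11, C, 11), (11, C, 2), (11, C, 31), (11, C, 35), (16, D, 16), (16, D, 24), (16, D, 34), (2, C, 11), (2, C, 2), (2, C, 31), (2, C, 35), (24, D, 16), (24, D, 24), (24, D, 34), (31, C, 11), (31, C, 2), (31, C, 31), (31, C, 35), (34, D, 16), (34, D, 24), (34, D, 34), (35, C, 11), (35, C, 2), (35, C, 31), (35, C, 35)}
Selection tid < tid2: {(11, C, 31), (11, C, 35), (16, D, 24), (16, D, 34), (2, C, 11), (2, C, 31), (2, C, 35), (24, D, 34), (31, C, 35)}
Projecting to grade, tid2 (4 duplicate(s) eliminated): {(C, 11), (C, 31), (C, 35), (D, 24), (D, 34)}

{(C, 11), (C, 31), (C, 35), (D, 24), (D, 34)}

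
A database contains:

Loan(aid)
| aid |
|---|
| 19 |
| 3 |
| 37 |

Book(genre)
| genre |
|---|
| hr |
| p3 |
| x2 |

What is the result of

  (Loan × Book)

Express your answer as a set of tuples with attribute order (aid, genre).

{(19, hr), (19, p3), (19, x2), (3, hr), (3, p3), (3, x2), (37, hr), (37, p3), (37, x2)}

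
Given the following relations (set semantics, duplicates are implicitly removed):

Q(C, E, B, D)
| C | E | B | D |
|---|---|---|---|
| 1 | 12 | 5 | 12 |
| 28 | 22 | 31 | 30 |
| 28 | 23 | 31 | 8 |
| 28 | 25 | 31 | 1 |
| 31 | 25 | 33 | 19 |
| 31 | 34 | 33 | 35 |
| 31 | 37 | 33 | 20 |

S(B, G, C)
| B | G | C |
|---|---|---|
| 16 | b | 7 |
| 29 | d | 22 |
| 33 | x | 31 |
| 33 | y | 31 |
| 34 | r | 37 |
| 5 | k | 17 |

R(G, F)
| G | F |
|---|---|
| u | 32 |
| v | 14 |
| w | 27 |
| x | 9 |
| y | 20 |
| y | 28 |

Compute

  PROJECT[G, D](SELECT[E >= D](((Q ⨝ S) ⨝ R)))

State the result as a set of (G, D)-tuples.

Q ⋈ S (natural join on C, B): {(31, 25, 33, 19, x), (31, 25, 33, 19, y), (31, 34, 33, 35, x), (31, 34, 33, 35, y), (31, 37, 33, 20, x), (31, 37, 33, 20, y)}
(Q ⨝ S) ⋈ R (natural join on G): {(31, 25, 33, 19, x, 9), (31, 25, 33, 19, y, 20), (31, 25, 33, 19, y, 28), (31, 34, 33, 35, x, 9), (31, 34, 33, 35, y, 20), (31, 34, 33, 35, y, 28), (31, 37, 33, 20, x, 9), (31, 37, 33, 20, y, 20), (31, 37, 33, 20, y, 28)}
Apply σ_{E >= D}; surviving tuples: {(31, 25, 33, 19, x, 9), (31, 25, 33, 19, y, 20), (31, 25, 33, 19, y, 28), (31, 37, 33, 20, x, 9), (31, 37, 33, 20, y, 20), (31, 37, 33, 20, y, 28)}
π[G, D]: project onto (G, D) (2 duplicate(s) eliminated) → {(x, 19), (x, 20), (y, 19), (y, 20)}

{(x, 19), (x, 20), (y, 19), (y, 20)}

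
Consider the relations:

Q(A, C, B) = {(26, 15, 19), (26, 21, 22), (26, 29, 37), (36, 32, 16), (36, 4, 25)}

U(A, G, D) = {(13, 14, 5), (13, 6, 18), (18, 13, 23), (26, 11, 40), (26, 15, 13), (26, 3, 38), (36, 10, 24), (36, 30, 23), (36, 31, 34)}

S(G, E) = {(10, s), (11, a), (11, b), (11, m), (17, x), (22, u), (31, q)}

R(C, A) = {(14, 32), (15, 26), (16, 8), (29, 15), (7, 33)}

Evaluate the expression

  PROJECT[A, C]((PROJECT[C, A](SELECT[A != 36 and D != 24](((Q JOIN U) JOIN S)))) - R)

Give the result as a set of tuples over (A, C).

{(26, 21), (26, 29)}

Natural join on A: {(26, 15, 19, 11, 40), (26, 15, 19, 15, 13), (26, 15, 19, 3, 38), (26, 21, 22, 11, 40), (26, 21, 22, 15, 13), (26, 21, 22, 3, 38), (26, 29, 37, 11, 40), (26, 29, 37, 15, 13), (26, 29, 37, 3, 38), (36, 32, 16, 10, 24), (36, 32, 16, 30, 23), (36, 32, 16, 31, 34), (36, 4, 25, 10, 24), (36, 4, 25, 30, 23), (36, 4, 25, 31, 34)}
Natural join on G: {(26, 15, 19, 11, 40, a), (26, 15, 19, 11, 40, b), (26, 15, 19, 11, 40, m), (26, 21, 22, 11, 40, a), (26, 21, 22, 11, 40, b), (26, 21, 22, 11, 40, m), (26, 29, 37, 11, 40, a), (26, 29, 37, 11, 40, b), (26, 29, 37, 11, 40, m), (36, 32, 16, 10, 24, s), (36, 32, 16, 31, 34, q), (36, 4, 25, 10, 24, s), (36, 4, 25, 31, 34, q)}
σ[A != 36 and D != 24]: keep tuples satisfying A != 36 and D != 24 → {(26, 15, 19, 11, 40, a), (26, 15, 19, 11, 40, b), (26, 15, 19, 11, 40, m), (26, 21, 22, 11, 40, a), (26, 21, 22, 11, 40, b), (26, 21, 22, 11, 40, m), (26, 29, 37, 11, 40, a), (26, 29, 37, 11, 40, b), (26, 29, 37, 11, 40, m)}
π[C, A]: project onto (C, A) (6 duplicate(s) eliminated) → {(15, 26), (21, 26), (29, 26)}
Taking the difference: {(21, 26), (29, 26)}
π[A, C]: project onto (A, C) → {(26, 21), (26, 29)}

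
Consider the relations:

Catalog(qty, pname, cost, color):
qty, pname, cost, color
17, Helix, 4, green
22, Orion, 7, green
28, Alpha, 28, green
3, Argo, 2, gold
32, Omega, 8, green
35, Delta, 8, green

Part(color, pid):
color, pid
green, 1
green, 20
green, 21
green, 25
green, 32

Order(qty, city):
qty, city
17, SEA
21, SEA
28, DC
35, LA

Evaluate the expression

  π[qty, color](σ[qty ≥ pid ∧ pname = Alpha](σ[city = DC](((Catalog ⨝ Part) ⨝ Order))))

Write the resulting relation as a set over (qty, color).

Catalog ⋈ Part (natural join on color): {(17, Helix, 4, green, 1), (17, Helix, 4, green, 20), (17, Helix, 4, green, 21), (17, Helix, 4, green, 25), (17, Helix, 4, green, 32), (22, Orion, 7, green, 1), (22, Orion, 7, green, 20), (22, Orion, 7, green, 21), (22, Orion, 7, green, 25), (22, Orion, 7, green, 32), (28, Alpha, 28, green, 1), (28, Alpha, 28, green, 20), (28, Alpha, 28, green, 21), (28, Alpha, 28, green, 25), (28, Alpha, 28, green, 32), (32, Omega, 8, green, 1), (32, Omega, 8, green, 20), (32, Omega, 8, green, 21), (32, Omega, 8, green, 25), (32, Omega, 8, green, 32), (35, Delta, 8, green, 1), (35, Delta, 8, green, 20), (35, Delta, 8, green, 21), (35, Delta, 8, green, 25), (35, Delta, 8, green, 32)}
(Catalog ⨝ Part) ⋈ Order (natural join on qty): {(17, Helix, 4, green, 1, SEA), (17, Helix, 4, green, 20, SEA), (17, Helix, 4, green, 21, SEA), (17, Helix, 4, green, 25, SEA), (17, Helix, 4, green, 32, SEA), (28, Alpha, 28, green, 1, DC), (28, Alpha, 28, green, 20, DC), (28, Alpha, 28, green, 21, DC), (28, Alpha, 28, green, 25, DC), (28, Alpha, 28, green, 32, DC), (35, Delta, 8, green, 1, LA), (35, Delta, 8, green, 20, LA), (35, Delta, 8, green, 21, LA), (35, Delta, 8, green, 25, LA), (35, Delta, 8, green, 32, LA)}
Selection city = DC: {(28, Alpha, 28, green, 1, DC), (28, Alpha, 28, green, 20, DC), (28, Alpha, 28, green, 21, DC), (28, Alpha, 28, green, 25, DC), (28, Alpha, 28, green, 32, DC)}
Selection qty ≥ pid ∧ pname = Alpha: {(28, Alpha, 28, green, 1, DC), (28, Alpha, 28, green, 20, DC), (28, Alpha, 28, green, 21, DC), (28, Alpha, 28, green, 25, DC)}
π[qty, color]: project onto (qty, color) (3 duplicate(s) eliminated) → {(28, green)}

{(28, green)}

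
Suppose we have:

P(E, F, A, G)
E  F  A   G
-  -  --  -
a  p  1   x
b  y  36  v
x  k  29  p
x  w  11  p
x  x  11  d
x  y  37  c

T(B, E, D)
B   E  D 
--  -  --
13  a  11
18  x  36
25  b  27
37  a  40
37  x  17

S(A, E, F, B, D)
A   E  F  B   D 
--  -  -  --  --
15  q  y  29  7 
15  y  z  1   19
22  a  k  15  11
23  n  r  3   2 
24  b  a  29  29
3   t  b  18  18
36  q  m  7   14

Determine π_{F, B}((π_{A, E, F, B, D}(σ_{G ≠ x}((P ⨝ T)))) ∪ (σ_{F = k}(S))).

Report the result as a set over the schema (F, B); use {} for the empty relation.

{(k, 15), (k, 18), (k, 37), (w, 18), (w, 37), (x, 18), (x, 37), (y, 18), (y, 25), (y, 37)}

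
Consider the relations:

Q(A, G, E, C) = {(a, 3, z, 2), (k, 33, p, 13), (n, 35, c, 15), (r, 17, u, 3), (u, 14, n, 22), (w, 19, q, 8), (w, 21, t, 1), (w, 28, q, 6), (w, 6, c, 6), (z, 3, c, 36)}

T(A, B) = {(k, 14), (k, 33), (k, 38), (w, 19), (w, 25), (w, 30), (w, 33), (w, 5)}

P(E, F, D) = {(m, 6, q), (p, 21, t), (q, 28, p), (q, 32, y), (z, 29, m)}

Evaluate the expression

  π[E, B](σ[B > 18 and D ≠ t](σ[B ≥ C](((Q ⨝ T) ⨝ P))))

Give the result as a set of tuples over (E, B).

{(q, 19), (q, 25), (q, 30), (q, 33)}

Natural join on A: {(k, 33, p, 13, 14), (k, 33, p, 13, 33), (k, 33, p, 13, 38), (w, 19, q, 8, 19), (w, 19, q, 8, 25), (w, 19, q, 8, 30), (w, 19, q, 8, 33), (w, 19, q, 8, 5), (w, 21, t, 1, 19), (w, 21, t, 1, 25), (w, 21, t, 1, 30), (w, 21, t, 1, 33), (w, 21, t, 1, 5), (w, 28, q, 6, 19), (w, 28, q, 6, 25), (w, 28, q, 6, 30), (w, 28, q, 6, 33), (w, 28, q, 6, 5), (w, 6, c, 6, 19), (w, 6, c, 6, 25), (w, 6, c, 6, 30), (w, 6, c, 6, 33), (w, 6, c, 6, 5)}
Natural join on E: {(k, 33, p, 13, 14, 21, t), (k, 33, p, 13, 33, 21, t), (k, 33, p, 13, 38, 21, t), (w, 19, q, 8, 19, 28, p), (w, 19, q, 8, 19, 32, y), (w, 19, q, 8, 25, 28, p), (w, 19, q, 8, 25, 32, y), (w, 19, q, 8, 30, 28, p), (w, 19, q, 8, 30, 32, y), (w, 19, q, 8, 33, 28, p), (w, 19, q, 8, 33, 32, y), (w, 19, q, 8, 5, 28, p), (w, 19, q, 8, 5, 32, y), (w, 28, q, 6, 19, 28, p), (w, 28, q, 6, 19, 32, y), (w, 28, q, 6, 25, 28, p), (w, 28, q, 6, 25, 32, y), (w, 28, q, 6, 30, 28, p), (w, 28, q, 6, 30, 32, y), (w, 28, q, 6, 33, 28, p), (w, 28, q, 6, 33, 32, y), (w, 28, q, 6, 5, 28, p), (w, 28, q, 6, 5, 32, y)}
σ[B ≥ C]: keep tuples satisfying B ≥ C → {(k, 33, p, 13, 14, 21, t), (k, 33, p, 13, 33, 21, t), (k, 33, p, 13, 38, 21, t), (w, 19, q, 8, 19, 28, p), (w, 19, q, 8, 19, 32, y), (w, 19, q, 8, 25, 28, p), (w, 19, q, 8, 25, 32, y), (w, 19, q, 8, 30, 28, p), (w, 19, q, 8, 30, 32, y), (w, 19, q, 8, 33, 28, p), (w, 19, q, 8, 33, 32, y), (w, 28, q, 6, 19, 28, p), (w, 28, q, 6, 19, 32, y), (w, 28, q, 6, 25, 28, p), (w, 28, q, 6, 25, 32, y), (w, 28, q, 6, 30, 28, p), (w, 28, q, 6, 30, 32, y), (w, 28, q, 6, 33, 28, p), (w, 28, q, 6, 33, 32, y)}
σ[B > 18 and D ≠ t]: keep tuples satisfying B > 18 and D ≠ t → {(w, 19, q, 8, 19, 28, p), (w, 19, q, 8, 19, 32, y), (w, 19, q, 8, 25, 28, p), (w, 19, q, 8, 25, 32, y), (w, 19, q, 8, 30, 28, p), (w, 19, q, 8, 30, 32, y), (w, 19, q, 8, 33, 28, p), (w, 19, q, 8, 33, 32, y), (w, 28, q, 6, 19, 28, p), (w, 28, q, 6, 19, 32, y), (w, 28, q, 6, 25, 28, p), (w, 28, q, 6, 25, 32, y), (w, 28, q, 6, 30, 28, p), (w, 28, q, 6, 30, 32, y), (w, 28, q, 6, 33, 28, p), (w, 28, q, 6, 33, 32, y)}
π[E, B]: project onto (E, B) (12 duplicate(s) eliminated) → {(q, 19), (q, 25), (q, 30), (q, 33)}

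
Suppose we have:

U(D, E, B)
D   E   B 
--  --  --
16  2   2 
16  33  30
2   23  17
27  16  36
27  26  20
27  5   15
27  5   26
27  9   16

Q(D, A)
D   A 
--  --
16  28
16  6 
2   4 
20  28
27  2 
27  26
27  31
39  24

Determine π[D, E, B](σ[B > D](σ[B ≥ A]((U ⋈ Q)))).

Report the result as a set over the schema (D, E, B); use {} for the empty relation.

{(16, 33, 30), (2, 23, 17), (27, 16, 36)}

U ⋈ Q (natural join on D): {(16, 2, 2, 28), (16, 2, 2, 6), (16, 33, 30, 28), (16, 33, 30, 6), (2, 23, 17, 4), (27, 16, 36, 2), (27, 16, 36, 26), (27, 16, 36, 31), (27, 26, 20, 2), (27, 26, 20, 26), (27, 26, 20, 31), (27, 5, 15, 2), (27, 5, 15, 26), (27, 5, 15, 31), (27, 5, 26, 2), (27, 5, 26, 26), (27, 5, 26, 31), (27, 9, 16, 2), (27, 9, 16, 26), (27, 9, 16, 31)}
Apply σ_{B ≥ A}; surviving tuples: {(16, 33, 30, 28), (16, 33, 30, 6), (2, 23, 17, 4), (27, 16, 36, 2), (27, 16, 36, 26), (27, 16, 36, 31), (27, 26, 20, 2), (27, 5, 15, 2), (27, 5, 26, 2), (27, 5, 26, 26), (27, 9, 16, 2)}
Apply σ_{B > D}; surviving tuples: {(16, 33, 30, 28), (16, 33, 30, 6), (2, 23, 17, 4), (27, 16, 36, 2), (27, 16, 36, 26), (27, 16, 36, 31)}
π_{D, E, B} gives {(16, 33, 30), (2, 23, 17), (27, 16, 36)} (3 duplicate(s) eliminated).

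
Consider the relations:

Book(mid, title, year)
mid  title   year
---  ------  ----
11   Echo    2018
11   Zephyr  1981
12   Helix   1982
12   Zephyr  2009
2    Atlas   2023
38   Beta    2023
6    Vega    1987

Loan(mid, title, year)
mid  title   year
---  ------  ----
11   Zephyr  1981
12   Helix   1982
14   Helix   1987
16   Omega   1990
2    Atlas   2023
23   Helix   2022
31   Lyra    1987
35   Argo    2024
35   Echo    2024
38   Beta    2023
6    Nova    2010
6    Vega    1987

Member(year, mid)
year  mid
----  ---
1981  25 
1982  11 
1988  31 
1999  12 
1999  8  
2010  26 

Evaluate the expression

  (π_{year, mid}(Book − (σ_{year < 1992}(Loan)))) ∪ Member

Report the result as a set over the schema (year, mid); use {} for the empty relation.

{(1981, 25), (1982, 11), (1988, 31), (1999, 12), (1999, 8), (2009, 12), (2010, 26), (2018, 11), (2023, 2), (2023, 38)}

Apply σ_{year < 1992}; surviving tuples: {(11, Zephyr, 1981), (12, Helix, 1982), (14, Helix, 1987), (16, Omega, 1990), (31, Lyra, 1987), (6, Vega, 1987)}
Difference: {(11, Echo, 2018), (11, Zephyr, 1981), (12, Helix, 1982), (12, Zephyr, 2009), (2, Atlas, 2023), (38, Beta, 2023), (6, Vega, 1987)} with {(11, Zephyr, 1981), (12, Helix, 1982), (14, Helix, 1987), (16, Omega, 1990), (31, Lyra, 1987), (6, Vega, 1987)} → {(11, Echo, 2018), (12, Zephyr, 2009), (2, Atlas, 2023), (38, Beta, 2023)}
Projecting to year, mid: {(2009, 12), (2018, 11), (2023, 2), (2023, 38)}
Union: {(2009, 12), (2018, 11), (2023, 2), (2023, 38)} with {(1981, 25), (1982, 11), (1988, 31), (1999, 12), (1999, 8), (2010, 26)} → {(1981, 25), (1982, 11), (1988, 31), (1999, 12), (1999, 8), (2009, 12), (2010, 26), (2018, 11), (2023, 2), (2023, 38)}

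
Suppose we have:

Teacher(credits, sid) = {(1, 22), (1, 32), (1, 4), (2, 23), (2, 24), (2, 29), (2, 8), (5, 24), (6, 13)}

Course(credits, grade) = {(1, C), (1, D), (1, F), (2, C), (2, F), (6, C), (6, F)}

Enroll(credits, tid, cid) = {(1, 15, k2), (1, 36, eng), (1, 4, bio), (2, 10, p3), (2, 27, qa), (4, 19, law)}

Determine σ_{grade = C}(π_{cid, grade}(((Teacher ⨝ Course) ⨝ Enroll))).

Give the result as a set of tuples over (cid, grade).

Natural join on credits: {(1, 22, C), (1, 22, D), (1, 22, F), (1, 32, C), (1, 32, D), (1, 32, F), (1, 4, C), (1, 4, D), (1, 4, F), (2, 23, C), (2, 23, F), (2, 24, C), (2, 24, F), (2, 29, C), (2, 29, F), (2, 8, C), (2, 8, F), (6, 13, C), (6, 13, F)}
Natural join on credits: {(1, 22, C, 15, k2), (1, 22, C, 36, eng), (1, 22, C, 4, bio), (1, 22, D, 15, k2), (1, 22, D, 36, eng), (1, 22, D, 4, bio), (1, 22, F, 15, k2), (1, 22, F, 36, eng), (1, 22, F, 4, bio), (1, 32, C, 15, k2), (1, 32, C, 36, eng), (1, 32, C, 4, bio), (1, 32, D, 15, k2), (1, 32, D, 36, eng), (1, 32, D, 4, bio), (1, 32, F, 15, k2), (1, 32, F, 36, eng), (1, 32, F, 4, bio), (1, 4, C, 15, k2), (1, 4, C, 36, eng), (1, 4, C, 4, bio), (1, 4, D, 15, k2), (1, 4, D, 36, eng), (1, 4, D, 4, bio), (1, 4, F, 15, k2), (1, 4, F, 36, eng), (1, 4, F, 4, bio), (2, 23, C, 10, p3), (2, 23, C, 27, qa), (2, 23, F, 10, p3), (2, 23, F, 27, qa), (2, 24, C, 10, p3), (2, 24, C, 27, qa), (2, 24, F, 10, p3), (2, 24, F, 27, qa), (2, 29, C, 10, p3), (2, 29, C, 27, qa), (2, 29, F, 10, p3), (2, 29, F, 27, qa), (2, 8, C, 10, p3), (2, 8, C, 27, qa), (2, 8, F, 10, p3), (2, 8, F, 27, qa)}
Projecting to cid, grade (30 duplicate(s) eliminated): {(bio, C), (bio, D), (bio, F), (eng, C), (eng, D), (eng, F), (k2, C), (k2, D), (k2, F), (p3, C), (p3, F), (qa, C), (qa, F)}
σ[grade = C]: keep tuples satisfying grade = C → {(bio, C), (eng, C), (k2, C), (p3, C), (qa, C)}

{(bio, C), (eng, C), (k2, C), (p3, C), (qa, C)}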